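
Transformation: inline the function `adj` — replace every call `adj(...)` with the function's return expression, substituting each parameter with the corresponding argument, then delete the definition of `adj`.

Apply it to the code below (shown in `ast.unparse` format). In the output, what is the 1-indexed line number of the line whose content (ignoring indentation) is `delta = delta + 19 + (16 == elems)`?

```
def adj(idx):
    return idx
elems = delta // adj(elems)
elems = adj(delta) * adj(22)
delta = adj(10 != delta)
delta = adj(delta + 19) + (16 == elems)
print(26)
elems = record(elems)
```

4

Transformed code:
elems = delta // elems
elems = delta * 22
delta = 10 != delta
delta = delta + 19 + (16 == elems)
print(26)
elems = record(elems)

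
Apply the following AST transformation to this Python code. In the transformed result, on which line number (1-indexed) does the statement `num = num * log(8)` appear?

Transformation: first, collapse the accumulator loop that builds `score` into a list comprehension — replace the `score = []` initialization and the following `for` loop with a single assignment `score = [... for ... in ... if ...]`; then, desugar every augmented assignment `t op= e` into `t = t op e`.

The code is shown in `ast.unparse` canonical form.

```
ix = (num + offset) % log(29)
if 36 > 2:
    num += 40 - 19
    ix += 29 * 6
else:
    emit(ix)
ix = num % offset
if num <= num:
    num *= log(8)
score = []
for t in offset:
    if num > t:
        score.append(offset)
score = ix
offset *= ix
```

9

Transformed code:
ix = (num + offset) % log(29)
if 36 > 2:
    num = num + (40 - 19)
    ix = ix + 29 * 6
else:
    emit(ix)
ix = num % offset
if num <= num:
    num = num * log(8)
score = [offset for t in offset if num > t]
score = ix
offset = offset * ix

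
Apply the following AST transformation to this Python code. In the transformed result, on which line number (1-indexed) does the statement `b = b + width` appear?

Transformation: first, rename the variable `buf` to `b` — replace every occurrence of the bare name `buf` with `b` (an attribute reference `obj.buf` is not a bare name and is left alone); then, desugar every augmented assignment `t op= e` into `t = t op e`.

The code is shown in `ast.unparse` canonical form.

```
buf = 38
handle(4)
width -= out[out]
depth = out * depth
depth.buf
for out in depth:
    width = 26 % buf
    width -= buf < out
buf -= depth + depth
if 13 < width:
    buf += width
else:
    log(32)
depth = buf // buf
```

11

Transformed code:
b = 38
handle(4)
width = width - out[out]
depth = out * depth
depth.buf
for out in depth:
    width = 26 % b
    width = width - (b < out)
b = b - (depth + depth)
if 13 < width:
    b = b + width
else:
    log(32)
depth = b // b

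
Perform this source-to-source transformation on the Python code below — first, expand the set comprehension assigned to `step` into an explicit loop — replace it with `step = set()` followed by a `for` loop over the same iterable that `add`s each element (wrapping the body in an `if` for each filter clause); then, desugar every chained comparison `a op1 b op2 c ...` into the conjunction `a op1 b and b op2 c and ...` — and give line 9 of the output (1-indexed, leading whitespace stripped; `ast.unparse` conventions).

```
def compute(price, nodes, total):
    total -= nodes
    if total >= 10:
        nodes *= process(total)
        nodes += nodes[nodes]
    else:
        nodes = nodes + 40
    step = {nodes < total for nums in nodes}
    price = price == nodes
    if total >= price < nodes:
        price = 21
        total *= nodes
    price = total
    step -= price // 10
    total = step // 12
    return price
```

for nums in nodes:

Transformed code:
def compute(price, nodes, total):
    total -= nodes
    if total >= 10:
        nodes *= process(total)
        nodes += nodes[nodes]
    else:
        nodes = nodes + 40
    step = set()
    for nums in nodes:
        step.add(nodes < total)
    price = price == nodes
    if total >= price and price < nodes:
        price = 21
        total *= nodes
    price = total
    step -= price // 10
    total = step // 12
    return price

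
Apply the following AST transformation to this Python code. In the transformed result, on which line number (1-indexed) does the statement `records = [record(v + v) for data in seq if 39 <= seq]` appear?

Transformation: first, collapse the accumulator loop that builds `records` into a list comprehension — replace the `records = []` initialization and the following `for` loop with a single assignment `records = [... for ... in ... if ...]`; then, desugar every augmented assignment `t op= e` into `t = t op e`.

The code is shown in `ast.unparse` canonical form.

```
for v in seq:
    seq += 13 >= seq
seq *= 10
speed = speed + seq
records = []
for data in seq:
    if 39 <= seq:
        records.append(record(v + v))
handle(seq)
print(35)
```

5

Transformed code:
for v in seq:
    seq = seq + (13 >= seq)
seq = seq * 10
speed = speed + seq
records = [record(v + v) for data in seq if 39 <= seq]
handle(seq)
print(35)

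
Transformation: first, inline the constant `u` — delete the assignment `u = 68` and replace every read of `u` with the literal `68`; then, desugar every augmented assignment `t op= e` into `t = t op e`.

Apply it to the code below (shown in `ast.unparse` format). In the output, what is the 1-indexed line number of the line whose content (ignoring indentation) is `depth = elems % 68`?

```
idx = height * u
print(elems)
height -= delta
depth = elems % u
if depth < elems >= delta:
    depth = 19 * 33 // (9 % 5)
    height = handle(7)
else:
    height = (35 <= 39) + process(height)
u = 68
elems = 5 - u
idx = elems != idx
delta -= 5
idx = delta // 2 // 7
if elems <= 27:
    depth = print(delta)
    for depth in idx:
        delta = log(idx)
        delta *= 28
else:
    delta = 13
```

4

Transformed code:
idx = height * 68
print(elems)
height = height - delta
depth = elems % 68
if depth < elems >= delta:
    depth = 19 * 33 // (9 % 5)
    height = handle(7)
else:
    height = (35 <= 39) + process(height)
elems = 5 - 68
idx = elems != idx
delta = delta - 5
idx = delta // 2 // 7
if elems <= 27:
    depth = print(delta)
    for depth in idx:
        delta = log(idx)
        delta = delta * 28
else:
    delta = 13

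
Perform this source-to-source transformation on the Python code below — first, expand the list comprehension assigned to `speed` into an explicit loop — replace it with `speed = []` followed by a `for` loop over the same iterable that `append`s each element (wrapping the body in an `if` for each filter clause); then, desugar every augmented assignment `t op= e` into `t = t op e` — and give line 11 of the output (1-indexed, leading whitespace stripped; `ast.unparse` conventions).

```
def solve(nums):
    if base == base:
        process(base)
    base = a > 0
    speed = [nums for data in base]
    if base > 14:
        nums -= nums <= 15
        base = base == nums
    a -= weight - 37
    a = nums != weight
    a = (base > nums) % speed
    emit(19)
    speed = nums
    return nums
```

Transformed code:
def solve(nums):
    if base == base:
        process(base)
    base = a > 0
    speed = []
    for data in base:
        speed.append(nums)
    if base > 14:
        nums = nums - (nums <= 15)
        base = base == nums
    a = a - (weight - 37)
    a = nums != weight
    a = (base > nums) % speed
    emit(19)
    speed = nums
    return nums

a = a - (weight - 37)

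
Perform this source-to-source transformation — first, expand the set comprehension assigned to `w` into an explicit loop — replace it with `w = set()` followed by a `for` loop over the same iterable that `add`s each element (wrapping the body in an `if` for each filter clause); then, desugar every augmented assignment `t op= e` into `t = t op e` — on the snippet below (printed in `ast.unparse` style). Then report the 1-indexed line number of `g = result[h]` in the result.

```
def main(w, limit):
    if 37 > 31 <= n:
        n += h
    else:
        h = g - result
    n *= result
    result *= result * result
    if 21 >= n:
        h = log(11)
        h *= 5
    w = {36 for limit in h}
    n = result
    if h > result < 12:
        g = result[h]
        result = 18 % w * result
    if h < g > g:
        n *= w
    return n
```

Transformed code:
def main(w, limit):
    if 37 > 31 <= n:
        n = n + h
    else:
        h = g - result
    n = n * result
    result = result * (result * result)
    if 21 >= n:
        h = log(11)
        h = h * 5
    w = set()
    for limit in h:
        w.add(36)
    n = result
    if h > result < 12:
        g = result[h]
        result = 18 % w * result
    if h < g > g:
        n = n * w
    return n

16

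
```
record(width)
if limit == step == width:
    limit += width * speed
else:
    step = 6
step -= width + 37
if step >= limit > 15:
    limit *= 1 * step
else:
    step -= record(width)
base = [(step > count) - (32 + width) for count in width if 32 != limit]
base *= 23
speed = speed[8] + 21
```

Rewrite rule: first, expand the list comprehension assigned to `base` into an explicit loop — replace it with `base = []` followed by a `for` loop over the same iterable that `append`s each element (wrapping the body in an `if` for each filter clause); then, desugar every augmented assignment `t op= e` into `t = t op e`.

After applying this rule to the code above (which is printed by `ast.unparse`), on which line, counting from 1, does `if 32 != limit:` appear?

Transformed code:
record(width)
if limit == step == width:
    limit = limit + width * speed
else:
    step = 6
step = step - (width + 37)
if step >= limit > 15:
    limit = limit * (1 * step)
else:
    step = step - record(width)
base = []
for count in width:
    if 32 != limit:
        base.append((step > count) - (32 + width))
base = base * 23
speed = speed[8] + 21

13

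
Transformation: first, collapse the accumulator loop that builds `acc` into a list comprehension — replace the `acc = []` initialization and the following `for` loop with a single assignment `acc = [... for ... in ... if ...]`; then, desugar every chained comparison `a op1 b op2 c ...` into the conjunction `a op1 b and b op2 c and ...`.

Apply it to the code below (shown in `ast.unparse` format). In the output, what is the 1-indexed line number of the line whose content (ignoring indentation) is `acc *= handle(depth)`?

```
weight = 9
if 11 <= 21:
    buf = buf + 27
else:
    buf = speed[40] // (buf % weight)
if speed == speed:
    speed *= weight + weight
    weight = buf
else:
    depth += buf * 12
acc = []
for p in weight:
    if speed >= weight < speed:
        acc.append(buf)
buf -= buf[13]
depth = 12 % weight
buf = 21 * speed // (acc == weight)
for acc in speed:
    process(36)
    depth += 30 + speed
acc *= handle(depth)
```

18

Transformed code:
weight = 9
if 11 <= 21:
    buf = buf + 27
else:
    buf = speed[40] // (buf % weight)
if speed == speed:
    speed *= weight + weight
    weight = buf
else:
    depth += buf * 12
acc = [buf for p in weight if speed >= weight and weight < speed]
buf -= buf[13]
depth = 12 % weight
buf = 21 * speed // (acc == weight)
for acc in speed:
    process(36)
    depth += 30 + speed
acc *= handle(depth)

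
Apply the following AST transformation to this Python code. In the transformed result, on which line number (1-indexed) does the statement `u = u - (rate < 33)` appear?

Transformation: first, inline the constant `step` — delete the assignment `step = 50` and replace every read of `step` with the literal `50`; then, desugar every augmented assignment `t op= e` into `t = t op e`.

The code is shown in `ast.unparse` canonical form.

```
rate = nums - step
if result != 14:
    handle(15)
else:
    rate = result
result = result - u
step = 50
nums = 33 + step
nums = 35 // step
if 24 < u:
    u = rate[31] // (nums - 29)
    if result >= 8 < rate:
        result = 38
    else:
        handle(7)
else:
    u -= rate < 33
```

Transformed code:
rate = nums - 50
if result != 14:
    handle(15)
else:
    rate = result
result = result - u
nums = 33 + 50
nums = 35 // 50
if 24 < u:
    u = rate[31] // (nums - 29)
    if result >= 8 < rate:
        result = 38
    else:
        handle(7)
else:
    u = u - (rate < 33)

16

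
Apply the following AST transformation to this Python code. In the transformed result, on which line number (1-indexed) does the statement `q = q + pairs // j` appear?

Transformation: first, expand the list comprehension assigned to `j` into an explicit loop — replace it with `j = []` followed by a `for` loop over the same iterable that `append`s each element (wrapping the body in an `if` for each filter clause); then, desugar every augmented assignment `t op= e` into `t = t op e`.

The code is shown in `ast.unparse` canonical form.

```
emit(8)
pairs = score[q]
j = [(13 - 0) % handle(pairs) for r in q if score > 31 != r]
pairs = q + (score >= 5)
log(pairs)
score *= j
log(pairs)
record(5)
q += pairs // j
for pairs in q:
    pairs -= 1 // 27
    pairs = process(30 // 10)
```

Transformed code:
emit(8)
pairs = score[q]
j = []
for r in q:
    if score > 31 != r:
        j.append((13 - 0) % handle(pairs))
pairs = q + (score >= 5)
log(pairs)
score = score * j
log(pairs)
record(5)
q = q + pairs // j
for pairs in q:
    pairs = pairs - 1 // 27
    pairs = process(30 // 10)

12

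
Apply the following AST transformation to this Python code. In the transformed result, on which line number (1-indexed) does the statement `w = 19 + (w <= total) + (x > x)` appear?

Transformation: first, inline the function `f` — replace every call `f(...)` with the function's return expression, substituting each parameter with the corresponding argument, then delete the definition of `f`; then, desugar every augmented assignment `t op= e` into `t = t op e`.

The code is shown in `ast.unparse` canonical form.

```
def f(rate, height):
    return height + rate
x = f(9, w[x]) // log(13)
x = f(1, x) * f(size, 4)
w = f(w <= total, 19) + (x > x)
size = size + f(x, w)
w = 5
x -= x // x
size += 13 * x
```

3

Transformed code:
x = (w[x] + 9) // log(13)
x = (x + 1) * (4 + size)
w = 19 + (w <= total) + (x > x)
size = size + (w + x)
w = 5
x = x - x // x
size = size + 13 * x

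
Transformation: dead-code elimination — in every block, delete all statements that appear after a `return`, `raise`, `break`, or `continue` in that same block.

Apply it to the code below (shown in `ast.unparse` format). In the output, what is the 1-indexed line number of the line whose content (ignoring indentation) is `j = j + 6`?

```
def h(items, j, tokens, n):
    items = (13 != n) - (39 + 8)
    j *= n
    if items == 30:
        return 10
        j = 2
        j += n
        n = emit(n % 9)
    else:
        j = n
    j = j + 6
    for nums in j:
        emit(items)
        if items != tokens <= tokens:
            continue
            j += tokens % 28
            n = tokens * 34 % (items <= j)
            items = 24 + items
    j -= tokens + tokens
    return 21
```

8

Transformed code:
def h(items, j, tokens, n):
    items = (13 != n) - (39 + 8)
    j *= n
    if items == 30:
        return 10
    else:
        j = n
    j = j + 6
    for nums in j:
        emit(items)
        if items != tokens <= tokens:
            continue
    j -= tokens + tokens
    return 21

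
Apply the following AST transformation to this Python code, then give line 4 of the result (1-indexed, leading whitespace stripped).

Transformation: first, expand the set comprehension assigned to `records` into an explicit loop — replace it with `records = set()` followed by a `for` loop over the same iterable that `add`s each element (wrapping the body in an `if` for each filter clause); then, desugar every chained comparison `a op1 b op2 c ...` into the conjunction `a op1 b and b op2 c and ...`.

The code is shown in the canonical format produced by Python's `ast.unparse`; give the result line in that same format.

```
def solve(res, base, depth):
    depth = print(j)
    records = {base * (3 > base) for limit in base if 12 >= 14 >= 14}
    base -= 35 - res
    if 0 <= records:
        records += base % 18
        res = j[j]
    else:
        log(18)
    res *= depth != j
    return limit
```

Transformed code:
def solve(res, base, depth):
    depth = print(j)
    records = set()
    for limit in base:
        if 12 >= 14 and 14 >= 14:
            records.add(base * (3 > base))
    base -= 35 - res
    if 0 <= records:
        records += base % 18
        res = j[j]
    else:
        log(18)
    res *= depth != j
    return limit

for limit in base:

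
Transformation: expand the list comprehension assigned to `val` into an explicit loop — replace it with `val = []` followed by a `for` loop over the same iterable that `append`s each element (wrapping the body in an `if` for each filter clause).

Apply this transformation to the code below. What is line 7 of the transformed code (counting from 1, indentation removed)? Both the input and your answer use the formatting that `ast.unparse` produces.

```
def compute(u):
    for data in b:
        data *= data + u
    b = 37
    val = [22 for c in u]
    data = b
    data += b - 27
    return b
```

val.append(22)

Transformed code:
def compute(u):
    for data in b:
        data *= data + u
    b = 37
    val = []
    for c in u:
        val.append(22)
    data = b
    data += b - 27
    return b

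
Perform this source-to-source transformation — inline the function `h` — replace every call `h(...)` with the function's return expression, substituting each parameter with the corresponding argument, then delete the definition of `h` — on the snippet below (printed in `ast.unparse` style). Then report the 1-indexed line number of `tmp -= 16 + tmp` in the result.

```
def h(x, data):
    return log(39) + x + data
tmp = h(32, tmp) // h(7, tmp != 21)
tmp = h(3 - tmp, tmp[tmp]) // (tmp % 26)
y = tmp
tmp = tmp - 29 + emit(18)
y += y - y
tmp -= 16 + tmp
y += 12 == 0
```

6

Transformed code:
tmp = (log(39) + 32 + tmp) // (log(39) + 7 + (tmp != 21))
tmp = (log(39) + (3 - tmp) + tmp[tmp]) // (tmp % 26)
y = tmp
tmp = tmp - 29 + emit(18)
y += y - y
tmp -= 16 + tmp
y += 12 == 0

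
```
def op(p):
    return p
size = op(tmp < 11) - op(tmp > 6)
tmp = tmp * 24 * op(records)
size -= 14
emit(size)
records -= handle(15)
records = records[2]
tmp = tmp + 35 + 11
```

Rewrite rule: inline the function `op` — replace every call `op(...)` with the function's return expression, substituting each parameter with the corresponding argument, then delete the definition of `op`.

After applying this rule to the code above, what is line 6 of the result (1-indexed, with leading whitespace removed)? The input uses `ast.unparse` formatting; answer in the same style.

records = records[2]

Transformed code:
size = (tmp < 11) - (tmp > 6)
tmp = tmp * 24 * records
size -= 14
emit(size)
records -= handle(15)
records = records[2]
tmp = tmp + 35 + 11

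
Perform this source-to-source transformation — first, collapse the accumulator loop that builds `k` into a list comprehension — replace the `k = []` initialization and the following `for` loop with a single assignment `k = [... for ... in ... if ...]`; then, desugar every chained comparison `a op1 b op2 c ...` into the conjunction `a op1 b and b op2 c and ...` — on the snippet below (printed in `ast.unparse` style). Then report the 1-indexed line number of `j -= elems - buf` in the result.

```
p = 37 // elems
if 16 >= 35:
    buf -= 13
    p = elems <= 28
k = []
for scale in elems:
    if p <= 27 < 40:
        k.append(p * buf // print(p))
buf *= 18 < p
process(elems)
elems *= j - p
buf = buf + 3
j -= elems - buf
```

Transformed code:
p = 37 // elems
if 16 >= 35:
    buf -= 13
    p = elems <= 28
k = [p * buf // print(p) for scale in elems if p <= 27 and 27 < 40]
buf *= 18 < p
process(elems)
elems *= j - p
buf = buf + 3
j -= elems - buf

10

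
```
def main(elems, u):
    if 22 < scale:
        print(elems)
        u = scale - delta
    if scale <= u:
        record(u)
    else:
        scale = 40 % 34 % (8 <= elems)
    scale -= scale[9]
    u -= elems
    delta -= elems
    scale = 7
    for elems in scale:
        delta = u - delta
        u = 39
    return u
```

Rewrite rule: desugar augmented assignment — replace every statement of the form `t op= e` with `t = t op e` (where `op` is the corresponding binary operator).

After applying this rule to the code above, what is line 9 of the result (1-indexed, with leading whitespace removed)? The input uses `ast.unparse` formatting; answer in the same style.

scale = scale - scale[9]

Transformed code:
def main(elems, u):
    if 22 < scale:
        print(elems)
        u = scale - delta
    if scale <= u:
        record(u)
    else:
        scale = 40 % 34 % (8 <= elems)
    scale = scale - scale[9]
    u = u - elems
    delta = delta - elems
    scale = 7
    for elems in scale:
        delta = u - delta
        u = 39
    return u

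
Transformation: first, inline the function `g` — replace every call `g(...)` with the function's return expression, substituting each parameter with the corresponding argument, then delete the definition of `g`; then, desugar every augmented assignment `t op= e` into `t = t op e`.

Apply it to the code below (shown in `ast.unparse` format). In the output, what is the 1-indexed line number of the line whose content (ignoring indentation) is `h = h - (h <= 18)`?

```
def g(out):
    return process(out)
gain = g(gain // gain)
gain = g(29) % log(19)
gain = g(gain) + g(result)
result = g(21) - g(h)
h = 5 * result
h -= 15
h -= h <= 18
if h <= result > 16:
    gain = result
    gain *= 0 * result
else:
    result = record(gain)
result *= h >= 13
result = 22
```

Transformed code:
gain = process(gain // gain)
gain = process(29) % log(19)
gain = process(gain) + process(result)
result = process(21) - process(h)
h = 5 * result
h = h - 15
h = h - (h <= 18)
if h <= result > 16:
    gain = result
    gain = gain * (0 * result)
else:
    result = record(gain)
result = result * (h >= 13)
result = 22

7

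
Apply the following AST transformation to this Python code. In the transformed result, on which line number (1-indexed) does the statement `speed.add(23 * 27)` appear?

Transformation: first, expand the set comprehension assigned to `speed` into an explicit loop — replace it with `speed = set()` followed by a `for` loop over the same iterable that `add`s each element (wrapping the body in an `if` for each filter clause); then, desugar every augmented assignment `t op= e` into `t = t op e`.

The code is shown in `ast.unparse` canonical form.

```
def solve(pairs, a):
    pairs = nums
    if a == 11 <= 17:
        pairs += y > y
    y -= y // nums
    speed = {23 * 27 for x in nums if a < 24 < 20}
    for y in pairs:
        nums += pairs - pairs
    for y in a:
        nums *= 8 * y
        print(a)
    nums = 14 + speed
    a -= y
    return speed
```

9

Transformed code:
def solve(pairs, a):
    pairs = nums
    if a == 11 <= 17:
        pairs = pairs + (y > y)
    y = y - y // nums
    speed = set()
    for x in nums:
        if a < 24 < 20:
            speed.add(23 * 27)
    for y in pairs:
        nums = nums + (pairs - pairs)
    for y in a:
        nums = nums * (8 * y)
        print(a)
    nums = 14 + speed
    a = a - y
    return speed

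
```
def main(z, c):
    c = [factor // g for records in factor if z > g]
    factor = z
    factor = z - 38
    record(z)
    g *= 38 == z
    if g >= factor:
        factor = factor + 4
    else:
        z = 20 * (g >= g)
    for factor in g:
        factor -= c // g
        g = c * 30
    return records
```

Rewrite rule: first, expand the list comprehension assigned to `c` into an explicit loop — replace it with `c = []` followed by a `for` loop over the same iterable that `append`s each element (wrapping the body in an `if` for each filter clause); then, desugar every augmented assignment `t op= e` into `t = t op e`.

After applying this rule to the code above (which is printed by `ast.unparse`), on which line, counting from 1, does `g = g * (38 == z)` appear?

Transformed code:
def main(z, c):
    c = []
    for records in factor:
        if z > g:
            c.append(factor // g)
    factor = z
    factor = z - 38
    record(z)
    g = g * (38 == z)
    if g >= factor:
        factor = factor + 4
    else:
        z = 20 * (g >= g)
    for factor in g:
        factor = factor - c // g
        g = c * 30
    return records

9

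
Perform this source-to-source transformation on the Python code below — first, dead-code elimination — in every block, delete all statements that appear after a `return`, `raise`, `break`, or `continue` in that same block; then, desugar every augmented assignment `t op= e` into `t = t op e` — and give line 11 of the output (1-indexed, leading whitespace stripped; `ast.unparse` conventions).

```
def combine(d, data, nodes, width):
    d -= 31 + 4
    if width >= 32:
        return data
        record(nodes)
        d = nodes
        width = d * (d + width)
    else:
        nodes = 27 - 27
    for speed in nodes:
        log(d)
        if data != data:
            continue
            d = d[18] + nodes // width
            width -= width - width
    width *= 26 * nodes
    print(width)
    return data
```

width = width * (26 * nodes)

Transformed code:
def combine(d, data, nodes, width):
    d = d - (31 + 4)
    if width >= 32:
        return data
    else:
        nodes = 27 - 27
    for speed in nodes:
        log(d)
        if data != data:
            continue
    width = width * (26 * nodes)
    print(width)
    return data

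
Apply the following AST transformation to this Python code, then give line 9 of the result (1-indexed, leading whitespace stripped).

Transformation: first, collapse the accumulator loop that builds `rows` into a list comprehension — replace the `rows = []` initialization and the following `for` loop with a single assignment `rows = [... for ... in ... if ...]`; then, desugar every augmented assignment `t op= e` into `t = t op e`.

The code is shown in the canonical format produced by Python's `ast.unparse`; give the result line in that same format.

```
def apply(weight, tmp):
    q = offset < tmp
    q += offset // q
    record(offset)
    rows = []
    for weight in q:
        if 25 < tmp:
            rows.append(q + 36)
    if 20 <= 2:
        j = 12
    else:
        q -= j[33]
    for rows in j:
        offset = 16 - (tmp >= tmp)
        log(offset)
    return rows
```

q = q - j[33]

Transformed code:
def apply(weight, tmp):
    q = offset < tmp
    q = q + offset // q
    record(offset)
    rows = [q + 36 for weight in q if 25 < tmp]
    if 20 <= 2:
        j = 12
    else:
        q = q - j[33]
    for rows in j:
        offset = 16 - (tmp >= tmp)
        log(offset)
    return rows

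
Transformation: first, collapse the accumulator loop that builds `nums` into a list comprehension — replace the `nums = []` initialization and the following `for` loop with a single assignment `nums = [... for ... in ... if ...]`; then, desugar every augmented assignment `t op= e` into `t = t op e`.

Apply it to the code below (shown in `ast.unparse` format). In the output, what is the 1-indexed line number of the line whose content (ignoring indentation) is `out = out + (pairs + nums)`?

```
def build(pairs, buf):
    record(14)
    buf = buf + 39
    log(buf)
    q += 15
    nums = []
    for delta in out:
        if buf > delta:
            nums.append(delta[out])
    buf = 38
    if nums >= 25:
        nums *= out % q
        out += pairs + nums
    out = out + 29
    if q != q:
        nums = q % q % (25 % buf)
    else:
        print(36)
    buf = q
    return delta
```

Transformed code:
def build(pairs, buf):
    record(14)
    buf = buf + 39
    log(buf)
    q = q + 15
    nums = [delta[out] for delta in out if buf > delta]
    buf = 38
    if nums >= 25:
        nums = nums * (out % q)
        out = out + (pairs + nums)
    out = out + 29
    if q != q:
        nums = q % q % (25 % buf)
    else:
        print(36)
    buf = q
    return delta

10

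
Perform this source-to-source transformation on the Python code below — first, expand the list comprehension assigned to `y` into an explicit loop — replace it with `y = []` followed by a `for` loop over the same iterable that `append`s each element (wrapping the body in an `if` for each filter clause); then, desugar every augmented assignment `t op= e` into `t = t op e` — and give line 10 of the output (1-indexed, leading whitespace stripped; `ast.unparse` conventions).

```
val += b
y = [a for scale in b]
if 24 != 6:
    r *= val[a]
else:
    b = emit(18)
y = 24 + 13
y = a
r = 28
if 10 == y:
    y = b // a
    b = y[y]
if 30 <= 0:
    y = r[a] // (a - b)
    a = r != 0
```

Transformed code:
val = val + b
y = []
for scale in b:
    y.append(a)
if 24 != 6:
    r = r * val[a]
else:
    b = emit(18)
y = 24 + 13
y = a
r = 28
if 10 == y:
    y = b // a
    b = y[y]
if 30 <= 0:
    y = r[a] // (a - b)
    a = r != 0

y = a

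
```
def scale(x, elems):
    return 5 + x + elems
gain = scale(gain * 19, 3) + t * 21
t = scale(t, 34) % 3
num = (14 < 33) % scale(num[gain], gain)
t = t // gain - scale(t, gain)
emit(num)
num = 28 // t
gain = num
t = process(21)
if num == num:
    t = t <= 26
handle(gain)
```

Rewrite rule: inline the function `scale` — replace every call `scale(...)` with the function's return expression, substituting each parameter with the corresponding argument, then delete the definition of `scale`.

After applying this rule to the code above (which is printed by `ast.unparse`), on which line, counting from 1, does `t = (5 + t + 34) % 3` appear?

2

Transformed code:
gain = 5 + gain * 19 + 3 + t * 21
t = (5 + t + 34) % 3
num = (14 < 33) % (5 + num[gain] + gain)
t = t // gain - (5 + t + gain)
emit(num)
num = 28 // t
gain = num
t = process(21)
if num == num:
    t = t <= 26
handle(gain)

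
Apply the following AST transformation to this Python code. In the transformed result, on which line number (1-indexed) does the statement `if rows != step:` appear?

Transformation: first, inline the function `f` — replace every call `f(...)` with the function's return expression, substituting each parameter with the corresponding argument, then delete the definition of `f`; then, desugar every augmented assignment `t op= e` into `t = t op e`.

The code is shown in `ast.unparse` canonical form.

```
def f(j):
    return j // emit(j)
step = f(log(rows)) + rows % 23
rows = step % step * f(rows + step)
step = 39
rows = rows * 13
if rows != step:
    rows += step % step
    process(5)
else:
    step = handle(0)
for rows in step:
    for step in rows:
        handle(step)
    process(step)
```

Transformed code:
step = log(rows) // emit(log(rows)) + rows % 23
rows = step % step * ((rows + step) // emit(rows + step))
step = 39
rows = rows * 13
if rows != step:
    rows = rows + step % step
    process(5)
else:
    step = handle(0)
for rows in step:
    for step in rows:
        handle(step)
    process(step)

5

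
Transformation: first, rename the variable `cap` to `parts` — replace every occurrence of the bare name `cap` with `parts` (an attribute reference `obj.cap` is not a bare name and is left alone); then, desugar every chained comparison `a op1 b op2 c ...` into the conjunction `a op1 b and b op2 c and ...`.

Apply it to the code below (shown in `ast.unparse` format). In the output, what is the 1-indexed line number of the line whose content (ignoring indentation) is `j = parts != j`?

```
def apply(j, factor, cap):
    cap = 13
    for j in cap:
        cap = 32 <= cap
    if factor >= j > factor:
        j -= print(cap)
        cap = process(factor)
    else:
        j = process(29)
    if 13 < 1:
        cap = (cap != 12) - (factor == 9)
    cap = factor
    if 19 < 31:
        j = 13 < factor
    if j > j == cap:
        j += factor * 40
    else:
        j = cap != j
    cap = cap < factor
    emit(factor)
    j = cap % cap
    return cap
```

18

Transformed code:
def apply(j, factor, parts):
    parts = 13
    for j in parts:
        parts = 32 <= parts
    if factor >= j and j > factor:
        j -= print(parts)
        parts = process(factor)
    else:
        j = process(29)
    if 13 < 1:
        parts = (parts != 12) - (factor == 9)
    parts = factor
    if 19 < 31:
        j = 13 < factor
    if j > j and j == parts:
        j += factor * 40
    else:
        j = parts != j
    parts = parts < factor
    emit(factor)
    j = parts % parts
    return parts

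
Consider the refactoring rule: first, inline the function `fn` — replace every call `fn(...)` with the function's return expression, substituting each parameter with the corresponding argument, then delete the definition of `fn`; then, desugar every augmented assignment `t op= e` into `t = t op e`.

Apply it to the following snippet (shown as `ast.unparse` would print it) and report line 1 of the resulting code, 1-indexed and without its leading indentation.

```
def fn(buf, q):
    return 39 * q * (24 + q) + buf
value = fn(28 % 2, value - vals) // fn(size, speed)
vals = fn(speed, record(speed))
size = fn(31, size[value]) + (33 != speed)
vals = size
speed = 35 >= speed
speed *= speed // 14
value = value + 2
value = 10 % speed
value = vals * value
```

Transformed code:
value = (39 * (value - vals) * (24 + (value - vals)) + 28 % 2) // (39 * speed * (24 + speed) + size)
vals = 39 * record(speed) * (24 + record(speed)) + speed
size = 39 * size[value] * (24 + size[value]) + 31 + (33 != speed)
vals = size
speed = 35 >= speed
speed = speed * (speed // 14)
value = value + 2
value = 10 % speed
value = vals * value

value = (39 * (value - vals) * (24 + (value - vals)) + 28 % 2) // (39 * speed * (24 + speed) + size)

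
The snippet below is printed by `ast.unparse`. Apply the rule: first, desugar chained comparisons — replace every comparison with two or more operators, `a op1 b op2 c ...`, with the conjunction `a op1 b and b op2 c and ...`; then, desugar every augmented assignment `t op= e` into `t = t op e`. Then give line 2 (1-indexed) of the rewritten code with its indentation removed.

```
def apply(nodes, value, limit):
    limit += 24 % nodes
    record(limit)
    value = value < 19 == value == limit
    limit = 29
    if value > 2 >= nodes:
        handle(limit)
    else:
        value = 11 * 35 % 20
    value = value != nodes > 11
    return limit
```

limit = limit + 24 % nodes

Transformed code:
def apply(nodes, value, limit):
    limit = limit + 24 % nodes
    record(limit)
    value = value < 19 and 19 == value and (value == limit)
    limit = 29
    if value > 2 and 2 >= nodes:
        handle(limit)
    else:
        value = 11 * 35 % 20
    value = value != nodes and nodes > 11
    return limit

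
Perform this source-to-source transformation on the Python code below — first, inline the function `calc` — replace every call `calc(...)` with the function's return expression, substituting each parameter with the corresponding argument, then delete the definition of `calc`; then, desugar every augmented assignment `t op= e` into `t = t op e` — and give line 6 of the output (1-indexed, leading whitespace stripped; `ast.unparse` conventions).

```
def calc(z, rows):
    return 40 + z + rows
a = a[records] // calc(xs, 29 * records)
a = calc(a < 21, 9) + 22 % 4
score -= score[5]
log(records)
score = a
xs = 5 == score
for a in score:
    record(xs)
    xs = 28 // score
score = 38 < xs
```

Transformed code:
a = a[records] // (40 + xs + 29 * records)
a = 40 + (a < 21) + 9 + 22 % 4
score = score - score[5]
log(records)
score = a
xs = 5 == score
for a in score:
    record(xs)
    xs = 28 // score
score = 38 < xs

xs = 5 == score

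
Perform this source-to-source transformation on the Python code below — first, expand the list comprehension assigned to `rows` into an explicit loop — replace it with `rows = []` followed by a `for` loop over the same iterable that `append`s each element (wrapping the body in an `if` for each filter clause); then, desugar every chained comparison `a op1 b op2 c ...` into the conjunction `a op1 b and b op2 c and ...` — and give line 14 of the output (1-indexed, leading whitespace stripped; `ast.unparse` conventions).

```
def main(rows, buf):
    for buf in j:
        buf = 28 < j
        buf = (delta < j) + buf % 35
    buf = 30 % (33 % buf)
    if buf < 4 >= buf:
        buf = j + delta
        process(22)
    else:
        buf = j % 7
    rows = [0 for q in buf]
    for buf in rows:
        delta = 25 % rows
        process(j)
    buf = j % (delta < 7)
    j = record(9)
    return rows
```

for buf in rows:

Transformed code:
def main(rows, buf):
    for buf in j:
        buf = 28 < j
        buf = (delta < j) + buf % 35
    buf = 30 % (33 % buf)
    if buf < 4 and 4 >= buf:
        buf = j + delta
        process(22)
    else:
        buf = j % 7
    rows = []
    for q in buf:
        rows.append(0)
    for buf in rows:
        delta = 25 % rows
        process(j)
    buf = j % (delta < 7)
    j = record(9)
    return rows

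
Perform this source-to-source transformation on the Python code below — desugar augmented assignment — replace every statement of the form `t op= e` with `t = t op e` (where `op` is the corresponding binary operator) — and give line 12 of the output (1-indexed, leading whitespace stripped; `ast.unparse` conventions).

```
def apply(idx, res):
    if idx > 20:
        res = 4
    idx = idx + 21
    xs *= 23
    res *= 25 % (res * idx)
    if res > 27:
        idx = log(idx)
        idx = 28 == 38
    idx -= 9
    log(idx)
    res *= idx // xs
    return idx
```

Transformed code:
def apply(idx, res):
    if idx > 20:
        res = 4
    idx = idx + 21
    xs = xs * 23
    res = res * (25 % (res * idx))
    if res > 27:
        idx = log(idx)
        idx = 28 == 38
    idx = idx - 9
    log(idx)
    res = res * (idx // xs)
    return idx

res = res * (idx // xs)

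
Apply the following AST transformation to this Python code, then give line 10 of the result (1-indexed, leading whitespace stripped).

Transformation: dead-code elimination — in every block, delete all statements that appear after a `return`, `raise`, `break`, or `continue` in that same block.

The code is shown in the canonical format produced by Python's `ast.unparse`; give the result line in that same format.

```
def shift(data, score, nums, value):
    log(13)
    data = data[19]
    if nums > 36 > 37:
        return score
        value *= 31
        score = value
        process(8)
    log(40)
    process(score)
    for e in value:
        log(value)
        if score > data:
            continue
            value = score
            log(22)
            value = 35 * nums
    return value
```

Transformed code:
def shift(data, score, nums, value):
    log(13)
    data = data[19]
    if nums > 36 > 37:
        return score
    log(40)
    process(score)
    for e in value:
        log(value)
        if score > data:
            continue
    return value

if score > data:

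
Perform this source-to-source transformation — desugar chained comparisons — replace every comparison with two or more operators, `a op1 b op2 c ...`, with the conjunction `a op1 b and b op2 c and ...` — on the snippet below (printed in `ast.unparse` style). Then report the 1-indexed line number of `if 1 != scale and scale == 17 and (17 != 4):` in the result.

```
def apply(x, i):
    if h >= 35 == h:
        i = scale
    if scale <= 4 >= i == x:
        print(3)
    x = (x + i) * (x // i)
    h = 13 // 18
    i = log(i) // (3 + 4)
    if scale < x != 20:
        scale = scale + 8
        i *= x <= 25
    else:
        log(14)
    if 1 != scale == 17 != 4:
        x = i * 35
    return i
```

14

Transformed code:
def apply(x, i):
    if h >= 35 and 35 == h:
        i = scale
    if scale <= 4 and 4 >= i and (i == x):
        print(3)
    x = (x + i) * (x // i)
    h = 13 // 18
    i = log(i) // (3 + 4)
    if scale < x and x != 20:
        scale = scale + 8
        i *= x <= 25
    else:
        log(14)
    if 1 != scale and scale == 17 and (17 != 4):
        x = i * 35
    return i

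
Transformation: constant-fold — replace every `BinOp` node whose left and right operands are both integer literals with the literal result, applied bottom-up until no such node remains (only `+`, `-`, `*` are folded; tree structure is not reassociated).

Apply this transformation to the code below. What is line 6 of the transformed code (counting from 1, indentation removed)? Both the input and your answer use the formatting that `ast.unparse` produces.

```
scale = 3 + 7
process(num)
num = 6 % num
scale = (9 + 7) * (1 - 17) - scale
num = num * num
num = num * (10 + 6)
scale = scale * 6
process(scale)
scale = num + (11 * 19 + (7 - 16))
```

Transformed code:
scale = 10
process(num)
num = 6 % num
scale = -256 - scale
num = num * num
num = num * 16
scale = scale * 6
process(scale)
scale = num + 200

num = num * 16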